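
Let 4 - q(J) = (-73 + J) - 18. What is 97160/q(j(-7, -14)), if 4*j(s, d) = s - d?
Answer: 388640/373 ≈ 1041.9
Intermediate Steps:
j(s, d) = -d/4 + s/4 (j(s, d) = (s - d)/4 = -d/4 + s/4)
q(J) = 95 - J (q(J) = 4 - ((-73 + J) - 18) = 4 - (-91 + J) = 4 + (91 - J) = 95 - J)
97160/q(j(-7, -14)) = 97160/(95 - (-¼*(-14) + (¼)*(-7))) = 97160/(95 - (7/2 - 7/4)) = 97160/(95 - 1*7/4) = 97160/(95 - 7/4) = 97160/(373/4) = 97160*(4/373) = 388640/373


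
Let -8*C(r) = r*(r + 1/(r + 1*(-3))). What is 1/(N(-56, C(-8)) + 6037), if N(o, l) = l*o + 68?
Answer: 11/72139 ≈ 0.00015248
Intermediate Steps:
C(r) = -r*(r + 1/(-3 + r))/8 (C(r) = -r*(r + 1/(r + 1*(-3)))/8 = -r*(r + 1/(r - 3))/8 = -r*(r + 1/(-3 + r))/8)
N(o, l) = 68 + l*o
1/(N(-56, C(-8)) + 6037) = 1/((68 + ((1/8)*(-8)*(-1 - 1*(-8)**2 + 3*(-8))/(-3 - 8))*(-56)) + 6037) = 1/((68 + ((1/8)*(-8)*(-1 - 1*64 - 24)/(-11))*(-56)) + 6037) = 1/((68 + ((1/8)*(-8)*(-1/11)*(-1 - 64 - 24))*(-56)) + 6037) = 1/((68 + ((1/8)*(-8)*(-1/11)*(-89))*(-56)) + 6037) = 1/((68 - 89/11*(-56)) + 6037) = 1/((68 + 4984/11) + 6037) = 1/(5732/11 + 6037) = 1/(72139/11) = 11/72139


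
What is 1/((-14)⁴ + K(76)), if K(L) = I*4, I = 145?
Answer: 1/38996 ≈ 2.5644e-5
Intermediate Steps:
K(L) = 580 (K(L) = 145*4 = 580)
1/((-14)⁴ + K(76)) = 1/((-14)⁴ + 580) = 1/(38416 + 580) = 1/38996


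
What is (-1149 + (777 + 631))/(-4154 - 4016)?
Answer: -259/8170 ≈ -0.031701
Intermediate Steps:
(-1149 + (777 + 631))/(-4154 - 4016) = (-1149 + 1408)/(-8170) = 259*(-1/8170) = -259/8170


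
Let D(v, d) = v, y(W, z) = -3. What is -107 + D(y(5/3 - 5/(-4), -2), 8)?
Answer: -110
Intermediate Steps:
-107 + D(y(5/3 - 5/(-4), -2), 8) = -107 - 3 = -110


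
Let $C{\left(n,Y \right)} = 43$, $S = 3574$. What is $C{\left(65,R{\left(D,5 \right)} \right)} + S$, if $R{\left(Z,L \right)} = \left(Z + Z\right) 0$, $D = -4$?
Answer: $3617$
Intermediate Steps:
$R{\left(Z,L \right)} = 0$ ($R{\left(Z,L \right)} = 2 Z 0 = 0$)
$C{\left(65,R{\left(D,5 \right)} \right)} + S = 43 + 3574 = 3617$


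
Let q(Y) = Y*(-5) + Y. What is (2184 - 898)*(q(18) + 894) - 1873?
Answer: 1055219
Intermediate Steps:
q(Y) = -4*Y (q(Y) = -5*Y + Y = -4*Y)
(2184 - 898)*(q(18) + 894) - 1873 = (2184 - 898)*(-4*18 + 894) - 1873 = 1286*(-72 + 894) - 1873 = 1286*822 - 1873 = 1057092 - 1873 = 1055219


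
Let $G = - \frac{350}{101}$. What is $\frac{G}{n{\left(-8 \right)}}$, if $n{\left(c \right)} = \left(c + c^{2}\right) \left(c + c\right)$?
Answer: $\frac{25}{6464} \approx 0.0038676$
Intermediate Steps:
$G = - \frac{350}{101}$ ($G = \left(-350\right) \frac{1}{101} = - \frac{350}{101} \approx -3.4653$)
$n{\left(c \right)} = 2 c \left(c + c^{2}\right)$ ($n{\left(c \right)} = \left(c + c^{2}\right) 2 c = 2 c \left(c + c^{2}\right)$)
$\frac{G}{n{\left(-8 \right)}} = - \frac{350}{101 \cdot 2 \left(-8\right)^{2} \left(1 - 8\right)} = - \frac{350}{101 \cdot 2 \cdot 64 \left(-7\right)} = - \frac{350}{101 \left(-896\right)} = \left(- \frac{350}{101}\right) \left(- \frac{1}{896}\right) = \frac{25}{6464}$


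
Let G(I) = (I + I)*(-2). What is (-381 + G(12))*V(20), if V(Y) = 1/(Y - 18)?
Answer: -429/2 ≈ -214.50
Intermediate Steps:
G(I) = -4*I (G(I) = (2*I)*(-2) = -4*I)
V(Y) = 1/(-18 + Y)
(-381 + G(12))*V(20) = (-381 - 4*12)/(-18 + 20) = (-381 - 48)/2 = -429*1/2 = -429/2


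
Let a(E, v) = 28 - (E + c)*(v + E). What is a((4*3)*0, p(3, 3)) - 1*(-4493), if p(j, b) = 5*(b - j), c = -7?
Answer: 4521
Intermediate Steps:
p(j, b) = -5*j + 5*b
a(E, v) = 28 - (-7 + E)*(E + v) (a(E, v) = 28 - (E - 7)*(v + E) = 28 - (-7 + E)*(E + v))
a((4*3)*0, p(3, 3)) - 1*(-4493) = (28 - ((4*3)*0)**2 + 7*((4*3)*0) + 7*(-5*3 + 5*3) - (4*3)*0*(-5*3 + 5*3)) - 1*(-4493) = (28 - (12*0)**2 + 7*(12*0) + 7*(-15 + 15) - 12*0*(-15 + 15)) + 4493 = (28 - 1*0**2 + 7*0 + 7*0 - 1*0*0) + 4493 = (28 - 1*0 + 0 + 0 + 0) + 4493 = (28 + 0 + 0 + 0 + 0) + 4493 = 28 + 4493 = 4521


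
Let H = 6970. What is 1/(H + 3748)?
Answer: 1/10718 ≈ 9.3301e-5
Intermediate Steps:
1/(H + 3748) = 1/(6970 + 3748) = 1/10718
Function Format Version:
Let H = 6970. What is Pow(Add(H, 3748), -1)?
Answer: Rational(1, 10718) ≈ 9.3301e-5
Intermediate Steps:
Pow(Add(H, 3748), -1) = Pow(Add(6970, 3748), -1) = Pow(10718, -1) = Rational(1, 10718)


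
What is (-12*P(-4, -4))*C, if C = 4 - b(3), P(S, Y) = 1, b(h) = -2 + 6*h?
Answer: 144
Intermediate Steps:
C = -12 (C = 4 - (-2 + 6*3) = 4 - (-2 + 18) = 4 - 1*16 = 4 - 16 = -12)
(-12*P(-4, -4))*C = -12*1*(-12) = -12*(-12) = 144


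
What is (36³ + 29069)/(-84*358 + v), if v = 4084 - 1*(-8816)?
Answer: -75725/17172 ≈ -4.4098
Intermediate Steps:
v = 12900 (v = 4084 + 8816 = 12900)
(36³ + 29069)/(-84*358 + v) = (36³ + 29069)/(-84*358 + 12900) = (46656 + 29069)/(-30072 + 12900) = 75725/(-17172) = 75725*(-1/17172) = -75725/17172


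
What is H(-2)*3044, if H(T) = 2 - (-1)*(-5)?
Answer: -9132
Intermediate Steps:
H(T) = -3 (H(T) = 2 - 1*5 = 2 - 5 = -3)
H(-2)*3044 = -3*3044 = -9132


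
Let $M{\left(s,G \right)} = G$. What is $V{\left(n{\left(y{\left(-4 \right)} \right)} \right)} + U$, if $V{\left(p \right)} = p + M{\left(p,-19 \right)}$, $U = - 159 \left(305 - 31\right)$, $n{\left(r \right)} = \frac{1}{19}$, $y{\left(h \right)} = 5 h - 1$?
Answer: $- \frac{828114}{19} \approx -43585.0$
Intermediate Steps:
$y{\left(h \right)} = -1 + 5 h$
$n{\left(r \right)} = \frac{1}{19}$
$U = -43566$ ($U = \left(-159\right) 274 = -43566$)
$V{\left(p \right)} = -19 + p$ ($V{\left(p \right)} = p - 19 = -19 + p$)
$V{\left(n{\left(y{\left(-4 \right)} \right)} \right)} + U = \left(-19 + \frac{1}{19}\right) - 43566 = - \frac{360}{19} - 43566 = - \frac{828114}{19}$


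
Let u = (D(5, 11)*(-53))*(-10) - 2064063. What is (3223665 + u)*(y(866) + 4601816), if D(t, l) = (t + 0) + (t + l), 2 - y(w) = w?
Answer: 5386481736864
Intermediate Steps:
y(w) = 2 - w
D(t, l) = l + 2*t (D(t, l) = t + (l + t) = l + 2*t)
u = -2052933 (u = ((11 + 2*5)*(-53))*(-10) - 2064063 = ((11 + 10)*(-53))*(-10) - 2064063 = (21*(-53))*(-10) - 2064063 = -1113*(-10) - 2064063 = 11130 - 2064063 = -2052933)
(3223665 + u)*(y(866) + 4601816) = (3223665 - 2052933)*((2 - 1*866) + 4601816) = 1170732*((2 - 866) + 4601816) = 1170732*(-864 + 4601816) = 1170732*4600952 = 5386481736864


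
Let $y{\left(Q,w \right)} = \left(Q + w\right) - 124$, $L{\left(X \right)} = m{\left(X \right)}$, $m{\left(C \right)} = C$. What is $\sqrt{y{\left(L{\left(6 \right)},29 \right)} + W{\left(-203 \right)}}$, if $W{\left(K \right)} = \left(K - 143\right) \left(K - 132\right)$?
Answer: $3 \sqrt{12869} \approx 340.32$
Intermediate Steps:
$W{\left(K \right)} = \left(-143 + K\right) \left(-132 + K\right)$
$L{\left(X \right)} = X$
$y{\left(Q,w \right)} = -124 + Q + w$
$\sqrt{y{\left(L{\left(6 \right)},29 \right)} + W{\left(-203 \right)}} = \sqrt{\left(-124 + 6 + 29\right) + \left(18876 + \left(-203\right)^{2} - -55825\right)} = \sqrt{-89 + \left(18876 + 41209 + 55825\right)} = \sqrt{-89 + 115910} = \sqrt{115821} = 3 \sqrt{12869}$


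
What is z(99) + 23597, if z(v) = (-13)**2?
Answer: 23766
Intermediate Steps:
z(v) = 169
z(99) + 23597 = 169 + 23597 = 23766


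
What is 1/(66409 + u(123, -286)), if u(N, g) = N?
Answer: 1/66532 ≈ 1.5030e-5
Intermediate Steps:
1/(66409 + u(123, -286)) = 1/(66409 + 123) = 1/66532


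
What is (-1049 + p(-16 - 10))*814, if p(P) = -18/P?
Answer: -11093192/13 ≈ -8.5332e+5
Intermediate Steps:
(-1049 + p(-16 - 10))*814 = (-1049 - 18/(-16 - 10))*814 = (-1049 - 18/(-26))*814 = (-1049 - 18*(-1/26))*814 = (-1049 + 9/13)*814 = -13628/13*814 = -11093192/13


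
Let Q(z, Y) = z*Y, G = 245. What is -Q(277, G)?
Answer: -67865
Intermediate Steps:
Q(z, Y) = Y*z
-Q(277, G) = -245*277 = -1*67865 = -67865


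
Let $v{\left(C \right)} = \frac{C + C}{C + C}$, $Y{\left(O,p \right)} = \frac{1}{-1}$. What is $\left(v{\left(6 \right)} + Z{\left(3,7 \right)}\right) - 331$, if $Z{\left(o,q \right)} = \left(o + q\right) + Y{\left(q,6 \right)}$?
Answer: $-321$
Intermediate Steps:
$Y{\left(O,p \right)} = -1$
$v{\left(C \right)} = 1$ ($v{\left(C \right)} = \frac{2 C}{2 C} = 2 C \frac{1}{2 C} = 1$)
$Z{\left(o,q \right)} = -1 + o + q$ ($Z{\left(o,q \right)} = \left(o + q\right) - 1 = -1 + o + q$)
$\left(v{\left(6 \right)} + Z{\left(3,7 \right)}\right) - 331 = \left(1 + \left(-1 + 3 + 7\right)\right) - 331 = \left(1 + 9\right) - 331 = 10 - 331 = -321$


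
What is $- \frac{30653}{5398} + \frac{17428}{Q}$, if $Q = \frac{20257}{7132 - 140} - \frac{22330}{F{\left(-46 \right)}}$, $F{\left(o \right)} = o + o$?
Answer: $\frac{605140266187}{9270185126} \approx 65.278$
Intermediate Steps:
$F{\left(o \right)} = 2 o$
$Q = \frac{1717337}{6992}$ ($Q = \frac{20257}{7132 - 140} - \frac{22330}{2 \left(-46\right)} = \frac{20257}{6992} - \frac{22330}{-92} = 20257 \cdot \frac{1}{6992} - - \frac{11165}{46} = \frac{20257}{6992} + \frac{11165}{46} = \frac{1717337}{6992} \approx 245.61$)
$- \frac{30653}{5398} + \frac{17428}{Q} = - \frac{30653}{5398} + \frac{17428}{\frac{1717337}{6992}} = \left(-30653\right) \frac{1}{5398} + 17428 \cdot \frac{6992}{1717337} = - \frac{30653}{5398} + \frac{121856576}{1717337} = \frac{605140266187}{9270185126}$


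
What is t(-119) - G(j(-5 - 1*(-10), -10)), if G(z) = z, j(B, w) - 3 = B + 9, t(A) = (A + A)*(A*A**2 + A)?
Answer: 401096147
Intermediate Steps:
t(A) = 2*A*(A + A**3) (t(A) = (2*A)*(A**3 + A) = (2*A)*(A + A**3) = 2*A*(A + A**3))
j(B, w) = 12 + B (j(B, w) = 3 + (B + 9) = 3 + (9 + B) = 12 + B)
t(-119) - G(j(-5 - 1*(-10), -10)) = 2*(-119)**2*(1 + (-119)**2) - (12 + (-5 - 1*(-10))) = 2*14161*(1 + 14161) - (12 + (-5 + 10)) = 2*14161*14162 - (12 + 5) = 401096164 - 1*17 = 401096164 - 17 = 401096147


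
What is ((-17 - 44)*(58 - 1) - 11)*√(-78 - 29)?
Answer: -3488*I*√107 ≈ -36080.0*I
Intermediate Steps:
((-17 - 44)*(58 - 1) - 11)*√(-78 - 29) = (-61*57 - 11)*√(-107) = (-3477 - 11)*(I*√107) = -3488*I*√107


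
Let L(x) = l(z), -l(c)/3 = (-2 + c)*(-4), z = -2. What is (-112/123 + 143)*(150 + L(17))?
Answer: 594218/41 ≈ 14493.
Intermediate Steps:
l(c) = -24 + 12*c (l(c) = -3*(-2 + c)*(-4) = -3*(8 - 4*c) = -24 + 12*c)
L(x) = -48 (L(x) = -24 + 12*(-2) = -24 - 24 = -48)
(-112/123 + 143)*(150 + L(17)) = (-112/123 + 143)*(150 - 48) = (-112*1/123 + 143)*102 = (-112/123 + 143)*102 = (17477/123)*102 = 594218/41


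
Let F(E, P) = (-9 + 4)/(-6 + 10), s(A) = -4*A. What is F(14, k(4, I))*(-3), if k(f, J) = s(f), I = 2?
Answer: 15/4 ≈ 3.7500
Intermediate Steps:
k(f, J) = -4*f
F(E, P) = -5/4
F(14, k(4, I))*(-3) = -5/4*(-3) = 15/4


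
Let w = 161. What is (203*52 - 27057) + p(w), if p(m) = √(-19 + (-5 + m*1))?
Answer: -16501 + √137 ≈ -16489.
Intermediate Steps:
p(m) = √(-24 + m) (p(m) = √(-19 + (-5 + m)) = √(-24 + m))
(203*52 - 27057) + p(w) = (203*52 - 27057) + √(-24 + 161) = (10556 - 27057) + √137 = -16501 + √137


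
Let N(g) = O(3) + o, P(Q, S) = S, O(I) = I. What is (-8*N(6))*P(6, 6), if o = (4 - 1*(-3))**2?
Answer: -2496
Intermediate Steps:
o = 49 (o = (4 + 3)**2 = 7**2 = 49)
N(g) = 52 (N(g) = 3 + 49 = 52)
(-8*N(6))*P(6, 6) = -8*52*6 = -416*6 = -2496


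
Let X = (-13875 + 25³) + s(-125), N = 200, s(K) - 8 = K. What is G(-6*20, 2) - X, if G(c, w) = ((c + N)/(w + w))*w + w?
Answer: -1591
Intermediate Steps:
s(K) = 8 + K
X = 1633 (X = (-13875 + 25³) + (8 - 125) = (-13875 + 15625) - 117 = 1750 - 117 = 1633)
G(c, w) = 100 + w + c/2 (G(c, w) = ((c + 200)/(w + w))*w + w = ((200 + c)/((2*w)))*w + w = ((200 + c)*(1/(2*w)))*w + w = ((200 + c)/(2*w))*w + w = (100 + c/2) + w = 100 + w + c/2)
G(-6*20, 2) - X = (100 + 2 + (-6*20)/2) - 1*1633 = (100 + 2 + (½)*(-120)) - 1633 = (100 + 2 - 60) - 1633 = 42 - 1633 = -1591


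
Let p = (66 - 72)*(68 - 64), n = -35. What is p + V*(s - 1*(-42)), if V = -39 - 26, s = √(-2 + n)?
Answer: -2754 - 65*I*√37 ≈ -2754.0 - 395.38*I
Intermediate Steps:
p = -24 (p = -6*4 = -24)
s = I*√37 (s = √(-2 - 35) = √(-37) = I*√37 ≈ 6.0828*I)
V = -65
p + V*(s - 1*(-42)) = -24 - 65*(I*√37 - 1*(-42)) = -24 - 65*(I*√37 + 42) = -24 - 65*(42 + I*√37) = -24 + (-2730 - 65*I*√37) = -2754 - 65*I*√37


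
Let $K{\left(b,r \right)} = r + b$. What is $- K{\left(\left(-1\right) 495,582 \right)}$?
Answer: $-87$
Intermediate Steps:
$K{\left(b,r \right)} = b + r$
$- K{\left(\left(-1\right) 495,582 \right)} = - (\left(-1\right) 495 + 582) = - (-495 + 582) = \left(-1\right) 87 = -87$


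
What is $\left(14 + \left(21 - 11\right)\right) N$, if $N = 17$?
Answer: $408$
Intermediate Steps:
$\left(14 + \left(21 - 11\right)\right) N = \left(14 + \left(21 - 11\right)\right) 17 = \left(14 + 10\right) 17 = 24 \cdot 17 = 408$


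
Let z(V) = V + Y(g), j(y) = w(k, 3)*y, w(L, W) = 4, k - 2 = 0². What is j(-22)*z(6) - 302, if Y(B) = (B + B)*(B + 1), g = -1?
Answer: -830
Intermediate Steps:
k = 2 (k = 2 + 0² = 2 + 0 = 2)
j(y) = 4*y
Y(B) = 2*B*(1 + B) (Y(B) = (2*B)*(1 + B) = 2*B*(1 + B))
z(V) = V (z(V) = V + 2*(-1)*(1 - 1) = V + 2*(-1)*0 = V + 0 = V)
j(-22)*z(6) - 302 = (4*(-22))*6 - 302 = -88*6 - 302 = -528 - 302 = -830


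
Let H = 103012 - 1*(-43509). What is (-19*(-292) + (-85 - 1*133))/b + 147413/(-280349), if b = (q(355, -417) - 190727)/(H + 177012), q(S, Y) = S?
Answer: -2656431532353/293245054 ≈ -9058.8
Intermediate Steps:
H = 146521 (H = 103012 + 43509 = 146521)
b = -27196/46219 (b = (355 - 190727)/(146521 + 177012) = -190372/323533 = -190372*1/323533 = -27196/46219 ≈ -0.58842)
(-19*(-292) + (-85 - 1*133))/b + 147413/(-280349) = (-19*(-292) + (-85 - 1*133))/(-27196/46219) + 147413/(-280349) = (5548 + (-85 - 133))*(-46219/27196) + 147413*(-1/280349) = (5548 - 218)*(-46219/27196) - 147413/280349 = 5330*(-46219/27196) - 147413/280349 = -9474895/1046 - 147413/280349 = -2656431532353/293245054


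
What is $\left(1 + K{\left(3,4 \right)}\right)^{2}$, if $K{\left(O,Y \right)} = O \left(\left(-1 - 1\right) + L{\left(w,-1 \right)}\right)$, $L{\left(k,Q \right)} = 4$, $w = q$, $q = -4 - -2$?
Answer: $49$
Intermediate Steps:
$q = -2$ ($q = -4 + 2 = -2$)
$w = -2$
$K{\left(O,Y \right)} = 2 O$ ($K{\left(O,Y \right)} = O \left(\left(-1 - 1\right) + 4\right) = O \left(-2 + 4\right) = O 2 = 2 O$)
$\left(1 + K{\left(3,4 \right)}\right)^{2} = \left(1 + 2 \cdot 3\right)^{2} = \left(1 + 6\right)^{2} = 7^{2} = 49$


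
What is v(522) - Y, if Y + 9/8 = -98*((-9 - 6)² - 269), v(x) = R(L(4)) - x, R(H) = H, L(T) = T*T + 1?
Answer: -38527/8 ≈ -4815.9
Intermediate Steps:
L(T) = 1 + T² (L(T) = T² + 1 = 1 + T²)
v(x) = 17 - x (v(x) = (1 + 4²) - x = (1 + 16) - x = 17 - x)
Y = 34487/8 (Y = -9/8 - 98*((-9 - 6)² - 269) = -9/8 - 98*((-15)² - 269) = -9/8 - 98*(225 - 269) = -9/8 - 98*(-44) = -9/8 + 4312 = 34487/8 ≈ 4310.9)
v(522) - Y = (17 - 1*522) - 1*34487/8 = (17 - 522) - 34487/8 = -505 - 34487/8 = -38527/8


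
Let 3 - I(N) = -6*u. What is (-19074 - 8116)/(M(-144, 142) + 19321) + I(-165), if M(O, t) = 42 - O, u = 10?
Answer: 1201751/19507 ≈ 61.606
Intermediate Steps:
I(N) = 63 (I(N) = 3 - (-6)*10 = 3 - 1*(-60) = 3 + 60 = 63)
(-19074 - 8116)/(M(-144, 142) + 19321) + I(-165) = (-19074 - 8116)/((42 - 1*(-144)) + 19321) + 63 = -27190/((42 + 144) + 19321) + 63 = -27190/(186 + 19321) + 63 = -27190/19507 + 63 = 1201751/19507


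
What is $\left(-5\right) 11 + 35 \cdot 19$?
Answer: $610$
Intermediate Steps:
$\left(-5\right) 11 + 35 \cdot 19 = -55 + 665 = 610$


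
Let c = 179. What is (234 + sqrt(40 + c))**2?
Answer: (234 + sqrt(219))**2 ≈ 61901.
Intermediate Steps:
(234 + sqrt(40 + c))**2 = (234 + sqrt(40 + 179))**2 = (234 + sqrt(219))**2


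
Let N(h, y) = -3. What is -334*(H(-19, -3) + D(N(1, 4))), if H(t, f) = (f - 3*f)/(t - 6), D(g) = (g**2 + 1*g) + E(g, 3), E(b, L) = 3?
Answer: -73146/25 ≈ -2925.8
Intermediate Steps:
D(g) = 3 + g + g**2 (D(g) = (g**2 + 1*g) + 3 = (g**2 + g) + 3 = (g + g**2) + 3 = 3 + g + g**2)
H(t, f) = -2*f/(-6 + t) (H(t, f) = (-2*f)/(-6 + t) = -2*f/(-6 + t))
-334*(H(-19, -3) + D(N(1, 4))) = -334*(-2*(-3)/(-6 - 19) + (3 - 3 + (-3)**2)) = -334*(-2*(-3)/(-25) + (3 - 3 + 9)) = -334*(-2*(-3)*(-1/25) + 9) = -334*(-6/25 + 9) = -334*219/25 = -73146/25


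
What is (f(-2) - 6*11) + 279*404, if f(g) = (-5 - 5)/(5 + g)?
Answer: 337940/3 ≈ 1.1265e+5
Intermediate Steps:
f(g) = -10/(5 + g)
(f(-2) - 6*11) + 279*404 = (-10/(5 - 2) - 6*11) + 279*404 = (-10/3 - 66) + 112716 = -208/3 + 112716 = 337940/3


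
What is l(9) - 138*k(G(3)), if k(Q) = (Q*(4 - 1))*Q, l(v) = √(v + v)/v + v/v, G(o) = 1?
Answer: -413 + √2/3 ≈ -412.53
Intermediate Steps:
l(v) = 1 + √2/√v (l(v) = √(2*v)/v + 1 = (√2*√v)/v + 1 = √2/√v + 1 = 1 + √2/√v)
k(Q) = 3*Q² (k(Q) = (Q*3)*Q = (3*Q)*Q = 3*Q²)
l(9) - 138*k(G(3)) = (1 + √2/√9) - 414*1² = (1 + √2*(⅓)) - 414 = (1 + √2/3) - 138*3 = (1 + √2/3) - 414 = -413 + √2/3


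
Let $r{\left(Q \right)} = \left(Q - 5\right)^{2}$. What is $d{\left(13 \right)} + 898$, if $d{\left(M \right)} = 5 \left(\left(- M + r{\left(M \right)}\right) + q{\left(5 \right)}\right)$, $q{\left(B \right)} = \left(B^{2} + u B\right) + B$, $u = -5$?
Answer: $1178$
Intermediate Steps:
$r{\left(Q \right)} = \left(-5 + Q\right)^{2}$
$q{\left(B \right)} = B^{2} - 4 B$ ($q{\left(B \right)} = \left(B^{2} - 5 B\right) + B = B^{2} - 4 B$)
$d{\left(M \right)} = 25 - 5 M + 5 \left(-5 + M\right)^{2}$ ($d{\left(M \right)} = 5 \left(\left(- M + \left(-5 + M\right)^{2}\right) + 5 \left(-4 + 5\right)\right) = 5 \left(\left(\left(-5 + M\right)^{2} - M\right) + 5 \cdot 1\right) = 5 \left(\left(\left(-5 + M\right)^{2} - M\right) + 5\right) = 5 \left(5 + \left(-5 + M\right)^{2} - M\right) = 25 - 5 M + 5 \left(-5 + M\right)^{2}$)
$d{\left(13 \right)} + 898 = \left(25 - 65 + 5 \left(-5 + 13\right)^{2}\right) + 898 = \left(25 - 65 + 5 \cdot 8^{2}\right) + 898 = \left(25 - 65 + 5 \cdot 64\right) + 898 = \left(25 - 65 + 320\right) + 898 = 280 + 898 = 1178$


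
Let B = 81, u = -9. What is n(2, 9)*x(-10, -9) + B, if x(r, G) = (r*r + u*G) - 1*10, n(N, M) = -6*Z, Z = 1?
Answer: -945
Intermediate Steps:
n(N, M) = -6
x(r, G) = -10 + r² - 9*G (x(r, G) = (r*r - 9*G) - 1*10 = (r² - 9*G) - 10 = -10 + r² - 9*G)
n(2, 9)*x(-10, -9) + B = -6*(-10 + (-10)² - 9*(-9)) + 81 = -6*(-10 + 100 + 81) + 81 = -6*171 + 81 = -1026 + 81 = -945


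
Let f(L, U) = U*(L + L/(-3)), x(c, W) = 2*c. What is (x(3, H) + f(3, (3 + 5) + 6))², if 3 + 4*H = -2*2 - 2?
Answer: 1156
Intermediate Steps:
H = -9/4 (H = -¾ + (-2*2 - 2)/4 = -¾ + (-4 - 2)/4 = -¾ + (¼)*(-6) = -¾ - 3/2 = -9/4 ≈ -2.2500)
f(L, U) = 2*L*U/3 (f(L, U) = U*(L + L*(-⅓)) = U*(L - L/3) = U*(2*L/3) = 2*L*U/3)
(x(3, H) + f(3, (3 + 5) + 6))² = (2*3 + (⅔)*3*((3 + 5) + 6))² = (6 + (⅔)*3*(8 + 6))² = (6 + (⅔)*3*14)² = (6 + 28)² = 34² = 1156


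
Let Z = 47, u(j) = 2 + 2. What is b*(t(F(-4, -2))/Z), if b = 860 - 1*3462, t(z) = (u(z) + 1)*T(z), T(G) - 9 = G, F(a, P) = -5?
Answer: -52040/47 ≈ -1107.2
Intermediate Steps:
u(j) = 4
T(G) = 9 + G
t(z) = 45 + 5*z (t(z) = (4 + 1)*(9 + z) = 5*(9 + z) = 45 + 5*z)
b = -2602 (b = 860 - 3462 = -2602)
b*(t(F(-4, -2))/Z) = -2602*(45 + 5*(-5))/47 = -2602*(45 - 25)/47 = -52040/47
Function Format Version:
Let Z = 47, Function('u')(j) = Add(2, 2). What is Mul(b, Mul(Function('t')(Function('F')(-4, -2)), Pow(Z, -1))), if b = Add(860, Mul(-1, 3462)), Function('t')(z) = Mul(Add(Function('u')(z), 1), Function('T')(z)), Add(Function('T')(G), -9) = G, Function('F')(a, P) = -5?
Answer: Rational(-52040, 47) ≈ -1107.2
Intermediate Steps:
Function('u')(j) = 4
Function('T')(G) = Add(9, G)
Function('t')(z) = Add(45, Mul(5, z)) (Function('t')(z) = Mul(Add(4, 1), Add(9, z)) = Mul(5, Add(9, z)) = Add(45, Mul(5, z)))
b = -2602 (b = Add(860, -3462) = -2602)
Mul(b, Mul(Function('t')(Function('F')(-4, -2)), Pow(Z, -1))) = Mul(-2602, Mul(Add(45, Mul(5, -5)), Pow(47, -1))) = Mul(-2602, Mul(Add(45, -25), Rational(1, 47))) = Mul(-2602, Mul(20, Rational(1, 47))) = Mul(-2602, Rational(20, 47)) = Rational(-52040, 47)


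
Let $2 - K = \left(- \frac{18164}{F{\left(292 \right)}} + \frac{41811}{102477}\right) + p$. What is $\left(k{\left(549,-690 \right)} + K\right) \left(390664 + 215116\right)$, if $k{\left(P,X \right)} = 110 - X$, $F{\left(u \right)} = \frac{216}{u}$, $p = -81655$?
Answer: $\frac{59788109147053280}{922293} \approx 6.4826 \cdot 10^{10}$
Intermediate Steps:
$K = \frac{97958241976}{922293}$ ($K = 2 - \left(\left(- \frac{18164}{216 \cdot \frac{1}{292}} + \frac{41811}{102477}\right) - 81655\right) = 2 - \left(\left(- \frac{18164}{216 \cdot \frac{1}{292}} + 41811 \cdot \frac{1}{102477}\right) - 81655\right) = 2 - \left(\left(- \frac{18164}{\frac{54}{73}} + \frac{13937}{34159}\right) - 81655\right) = 2 - \left(\left(\left(-18164\right) \frac{73}{54} + \frac{13937}{34159}\right) - 81655\right) = 2 - \left(\left(- \frac{662986}{27} + \frac{13937}{34159}\right) - 81655\right) = 2 - \left(- \frac{22646562475}{922293} - 81655\right) = 2 - - \frac{97956397390}{922293} = 2 + \frac{97956397390}{922293} = \frac{97958241976}{922293} \approx 1.0621 \cdot 10^{5}$)
$\left(k{\left(549,-690 \right)} + K\right) \left(390664 + 215116\right) = \left(\left(110 - -690\right) + \frac{97958241976}{922293}\right) \left(390664 + 215116\right) = \left(\left(110 + 690\right) + \frac{97958241976}{922293}\right) 605780 = \left(800 + \frac{97958241976}{922293}\right) 605780 = \frac{98696076376}{922293} \cdot 605780 = \frac{59788109147053280}{922293}$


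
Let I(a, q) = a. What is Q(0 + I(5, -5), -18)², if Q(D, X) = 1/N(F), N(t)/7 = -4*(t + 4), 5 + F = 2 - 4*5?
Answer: 1/283024 ≈ 3.5333e-6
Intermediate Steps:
F = -23 (F = -5 + (2 - 4*5) = -5 + (2 - 20) = -5 - 18 = -23)
N(t) = -112 - 28*t (N(t) = 7*(-4*(t + 4)) = 7*(-4*(4 + t)) = 7*(-16 - 4*t) = -112 - 28*t)
Q(D, X) = 1/532 (Q(D, X) = 1/(-112 - 28*(-23)) = 1/(-112 + 644) = 1/532)
Q(0 + I(5, -5), -18)² = (1/532)² = 1/283024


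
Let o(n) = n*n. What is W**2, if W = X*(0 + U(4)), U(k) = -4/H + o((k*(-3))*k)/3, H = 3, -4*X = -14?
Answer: 64802500/9 ≈ 7.2003e+6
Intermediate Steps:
X = 7/2 (X = -1/4*(-14) = 7/2 ≈ 3.5000)
o(n) = n**2
U(k) = -4/3 + 3*k**4 (U(k) = -4/3 + ((k*(-3))*k)**2/3 = -4*1/3 + ((-3*k)*k)**2*(1/3) = -4/3 + (-3*k**2)**2*(1/3) = -4/3 + (9*k**4)*(1/3) = -4/3 + 3*k**4)
W = 8050/3 (W = 7*(0 + (-4/3 + 3*4**4))/2 = 7*(0 + (-4/3 + 3*256))/2 = 7*(0 + (-4/3 + 768))/2 = 7*(0 + 2300/3)/2 = (7/2)*(2300/3) = 8050/3 ≈ 2683.3)
W**2 = (8050/3)**2 = 64802500/9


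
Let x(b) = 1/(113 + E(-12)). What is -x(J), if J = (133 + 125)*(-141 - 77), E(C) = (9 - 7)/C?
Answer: -6/677 ≈ -0.0088626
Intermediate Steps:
E(C) = 2/C
J = -56244 (J = 258*(-218) = -56244)
x(b) = 6/677 (x(b) = 1/(113 + 2/(-12)) = 1/(113 + 2*(-1/12)) = 1/(113 - ⅙) = 1/(677/6) = 6/677)
-x(J) = -1*6/677 = -6/677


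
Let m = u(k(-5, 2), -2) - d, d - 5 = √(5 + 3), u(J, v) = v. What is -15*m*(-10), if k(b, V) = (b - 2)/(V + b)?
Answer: -1050 - 300*√2 ≈ -1474.3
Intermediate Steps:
k(b, V) = (-2 + b)/(V + b)
d = 5 + 2*√2 (d = 5 + √(5 + 3) = 5 + √8 = 5 + 2*√2 ≈ 7.8284)
m = -7 - 2*√2 (m = -2 - (5 + 2*√2) = -2 + (-5 - 2*√2) = -7 - 2*√2 ≈ -9.8284)
-15*m*(-10) = -15*(-7 - 2*√2)*(-10) = (105 + 30*√2)*(-10) = -1050 - 300*√2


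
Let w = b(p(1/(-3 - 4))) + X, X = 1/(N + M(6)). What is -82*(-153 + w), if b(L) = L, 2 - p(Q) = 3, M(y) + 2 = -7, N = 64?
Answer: 694458/55 ≈ 12627.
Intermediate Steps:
M(y) = -9 (M(y) = -2 - 7 = -9)
X = 1/55 (X = 1/(64 - 9) = 1/55 ≈ 0.018182)
p(Q) = -1 (p(Q) = 2 - 1*3 = 2 - 3 = -1)
w = -54/55 (w = -1 + 1/55 = -54/55 ≈ -0.98182)
-82*(-153 + w) = -82*(-153 - 54/55) = -82*(-8469/55) = 694458/55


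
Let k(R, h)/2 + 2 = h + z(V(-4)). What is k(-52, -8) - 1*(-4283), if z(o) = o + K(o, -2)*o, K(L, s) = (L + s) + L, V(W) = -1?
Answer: 4269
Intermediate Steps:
K(L, s) = s + 2*L
z(o) = o + o*(-2 + 2*o) (z(o) = o + (-2 + 2*o)*o = o + o*(-2 + 2*o))
k(R, h) = 2 + 2*h (k(R, h) = -4 + 2*(h - (-1 + 2*(-1))) = -4 + 2*(h - (-1 - 2)) = -4 + 2*(h - 1*(-3)) = -4 + 2*(h + 3) = -4 + 2*(3 + h) = -4 + (6 + 2*h) = 2 + 2*h)
k(-52, -8) - 1*(-4283) = (2 + 2*(-8)) - 1*(-4283) = (2 - 16) + 4283 = -14 + 4283 = 4269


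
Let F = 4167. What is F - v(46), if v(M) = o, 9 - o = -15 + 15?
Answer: 4158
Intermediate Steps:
o = 9 (o = 9 - (-15 + 15) = 9 - 1*0 = 9 + 0 = 9)
v(M) = 9
F - v(46) = 4167 - 1*9 = 4167 - 9 = 4158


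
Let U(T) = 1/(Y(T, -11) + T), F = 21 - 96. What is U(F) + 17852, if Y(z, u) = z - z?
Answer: 1338899/75 ≈ 17852.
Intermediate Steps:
Y(z, u) = 0
F = -75
U(T) = 1/T (U(T) = 1/(0 + T) = 1/T)
U(F) + 17852 = 1/(-75) + 17852 = -1/75 + 17852 = 1338899/75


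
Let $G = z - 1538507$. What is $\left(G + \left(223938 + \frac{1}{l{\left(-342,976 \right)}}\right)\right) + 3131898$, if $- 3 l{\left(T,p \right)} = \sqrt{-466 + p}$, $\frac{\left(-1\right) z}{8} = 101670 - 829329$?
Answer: $7638601 - \frac{\sqrt{510}}{170} \approx 7.6386 \cdot 10^{6}$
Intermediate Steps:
$z = 5821272$ ($z = - 8 \left(101670 - 829329\right) = \left(-8\right) \left(-727659\right) = 5821272$)
$l{\left(T,p \right)} = - \frac{\sqrt{-466 + p}}{3}$
$G = 4282765$ ($G = 5821272 - 1538507 = 4282765$)
$\left(G + \left(223938 + \frac{1}{l{\left(-342,976 \right)}}\right)\right) + 3131898 = \left(4282765 + \left(223938 + \frac{1}{\left(- \frac{1}{3}\right) \sqrt{-466 + 976}}\right)\right) + 3131898 = \left(4282765 + \left(223938 + \frac{1}{\left(- \frac{1}{3}\right) \sqrt{510}}\right)\right) + 3131898 = \left(4282765 + \left(223938 - \frac{\sqrt{510}}{170}\right)\right) + 3131898 = \left(4506703 - \frac{\sqrt{510}}{170}\right) + 3131898 = 7638601 - \frac{\sqrt{510}}{170}$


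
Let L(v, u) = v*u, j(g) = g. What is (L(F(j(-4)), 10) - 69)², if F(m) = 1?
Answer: 3481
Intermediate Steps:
L(v, u) = u*v
(L(F(j(-4)), 10) - 69)² = (10*1 - 69)² = (10 - 69)² = (-59)² = 3481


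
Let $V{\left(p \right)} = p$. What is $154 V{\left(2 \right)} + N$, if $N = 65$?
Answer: $373$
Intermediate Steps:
$154 V{\left(2 \right)} + N = 154 \cdot 2 + 65 = 308 + 65 = 373$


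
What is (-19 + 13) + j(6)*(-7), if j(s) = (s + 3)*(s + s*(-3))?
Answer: 750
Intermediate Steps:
j(s) = -2*s*(3 + s) (j(s) = (3 + s)*(s - 3*s) = (3 + s)*(-2*s) = -2*s*(3 + s))
(-19 + 13) + j(6)*(-7) = (-19 + 13) - 2*6*(3 + 6)*(-7) = -6 - 2*6*9*(-7) = -6 - 108*(-7) = -6 + 756 = 750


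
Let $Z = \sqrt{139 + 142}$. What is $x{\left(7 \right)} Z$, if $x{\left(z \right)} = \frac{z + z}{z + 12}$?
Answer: $\frac{14 \sqrt{281}}{19} \approx 12.352$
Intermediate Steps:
$Z = \sqrt{281} \approx 16.763$
$x{\left(z \right)} = \frac{2 z}{12 + z}$
$x{\left(7 \right)} Z = 2 \cdot 7 \frac{1}{12 + 7} \sqrt{281} = 2 \cdot 7 \cdot \frac{1}{19} \sqrt{281} = \frac{14 \sqrt{281}}{19}$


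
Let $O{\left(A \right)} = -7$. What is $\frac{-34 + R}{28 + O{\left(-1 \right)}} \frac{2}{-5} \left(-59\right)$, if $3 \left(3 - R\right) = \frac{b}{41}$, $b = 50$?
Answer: $- \frac{455834}{12915} \approx -35.295$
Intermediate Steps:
$R = \frac{319}{123}$ ($R = 3 - \frac{50 \cdot \frac{1}{41}}{3} = 3 - \frac{50}{123} = \frac{319}{123} \approx 2.5935$)
$\frac{-34 + R}{28 + O{\left(-1 \right)}} \frac{2}{-5} \left(-59\right) = \frac{-34 + \frac{319}{123}}{28 - 7} \frac{2}{-5} \left(-59\right) = - \frac{3863}{123 \cdot 21} \cdot 2 \left(- \frac{1}{5}\right) \left(-59\right) = \left(- \frac{3863}{123}\right) \frac{1}{21} \left(\left(- \frac{2}{5}\right) \left(-59\right)\right) = \left(- \frac{3863}{2583}\right) \frac{118}{5} = - \frac{455834}{12915}$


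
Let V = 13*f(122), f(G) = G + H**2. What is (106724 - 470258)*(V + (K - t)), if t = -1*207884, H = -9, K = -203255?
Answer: -2642165112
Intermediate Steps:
t = -207884
f(G) = 81 + G (f(G) = G + (-9)**2 = G + 81 = 81 + G)
V = 2639 (V = 13*(81 + 122) = 13*203 = 2639)
(106724 - 470258)*(V + (K - t)) = (106724 - 470258)*(2639 + (-203255 - 1*(-207884))) = -363534*(2639 + (-203255 + 207884)) = -363534*(2639 + 4629) = -363534*7268 = -2642165112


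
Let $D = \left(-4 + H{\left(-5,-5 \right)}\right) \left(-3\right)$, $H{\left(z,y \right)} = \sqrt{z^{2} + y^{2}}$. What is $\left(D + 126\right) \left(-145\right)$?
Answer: $-20010 + 2175 \sqrt{2} \approx -16934.0$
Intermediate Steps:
$H{\left(z,y \right)} = \sqrt{y^{2} + z^{2}}$
$D = 12 - 15 \sqrt{2}$ ($D = \left(-4 + \sqrt{\left(-5\right)^{2} + \left(-5\right)^{2}}\right) \left(-3\right) = \left(-4 + \sqrt{25 + 25}\right) \left(-3\right) = \left(-4 + \sqrt{50}\right) \left(-3\right) = \left(-4 + 5 \sqrt{2}\right) \left(-3\right) = 12 - 15 \sqrt{2} \approx -9.2132$)
$\left(D + 126\right) \left(-145\right) = \left(\left(12 - 15 \sqrt{2}\right) + 126\right) \left(-145\right) = \left(138 - 15 \sqrt{2}\right) \left(-145\right) = -20010 + 2175 \sqrt{2}$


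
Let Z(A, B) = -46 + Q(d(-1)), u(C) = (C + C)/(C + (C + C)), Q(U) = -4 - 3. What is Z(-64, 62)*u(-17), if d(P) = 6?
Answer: -106/3 ≈ -35.333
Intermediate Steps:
Q(U) = -7
u(C) = ⅔ (u(C) = (2*C)/(C + 2*C) = (2*C)/((3*C)) = (2*C)*(1/(3*C)) = ⅔)
Z(A, B) = -53 (Z(A, B) = -46 - 7 = -53)
Z(-64, 62)*u(-17) = -53*⅔ = -106/3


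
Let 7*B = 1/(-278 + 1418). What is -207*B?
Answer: -69/2660 ≈ -0.025940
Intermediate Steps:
B = 1/7980 (B = 1/(7*(-278 + 1418)) = (1/7)/1140 = (1/7)*(1/1140) = 1/7980 ≈ 0.00012531)
-207*B = -207*1/7980 = -69/2660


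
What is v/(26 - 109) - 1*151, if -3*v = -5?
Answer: -37604/249 ≈ -151.02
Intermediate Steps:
v = 5/3 (v = -⅓*(-5) = 5/3 ≈ 1.6667)
v/(26 - 109) - 1*151 = (5/3)/(26 - 109) - 1*151 = (5/3)/(-83) - 151 = -1/83*5/3 - 151 = -5/249 - 151 = -37604/249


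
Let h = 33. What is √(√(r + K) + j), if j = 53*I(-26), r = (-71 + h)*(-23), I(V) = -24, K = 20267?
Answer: √(-1272 + 27*√29) ≈ 33.565*I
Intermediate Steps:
r = 874 (r = (-71 + 33)*(-23) = -38*(-23) = 874)
j = -1272 (j = 53*(-24) = -1272)
√(√(r + K) + j) = √(√(874 + 20267) - 1272) = √(√21141 - 1272) = √(27*√29 - 1272) = √(-1272 + 27*√29)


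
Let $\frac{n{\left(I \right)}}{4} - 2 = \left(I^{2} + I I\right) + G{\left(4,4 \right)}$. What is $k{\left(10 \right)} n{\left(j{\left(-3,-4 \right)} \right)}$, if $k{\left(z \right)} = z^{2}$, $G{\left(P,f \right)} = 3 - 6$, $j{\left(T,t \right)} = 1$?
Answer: $400$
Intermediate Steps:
$G{\left(P,f \right)} = -3$ ($G{\left(P,f \right)} = 3 - 6 = -3$)
$n{\left(I \right)} = -4 + 8 I^{2}$ ($n{\left(I \right)} = 8 + 4 \left(\left(I^{2} + I I\right) - 3\right) = 8 + 4 \left(\left(I^{2} + I^{2}\right) - 3\right) = 8 + 4 \left(2 I^{2} - 3\right) = 8 + 4 \left(-3 + 2 I^{2}\right) = 8 + \left(-12 + 8 I^{2}\right) = -4 + 8 I^{2}$)
$k{\left(10 \right)} n{\left(j{\left(-3,-4 \right)} \right)} = 10^{2} \left(-4 + 8 \cdot 1^{2}\right) = 100 \left(-4 + 8 \cdot 1\right) = 100 \left(-4 + 8\right) = 100 \cdot 4 = 400$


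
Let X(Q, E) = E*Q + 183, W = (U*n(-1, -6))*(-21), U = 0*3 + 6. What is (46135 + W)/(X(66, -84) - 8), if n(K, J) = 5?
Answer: -45505/5369 ≈ -8.4755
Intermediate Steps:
U = 6 (U = 0 + 6 = 6)
W = -630 (W = (6*5)*(-21) = 30*(-21) = -630)
X(Q, E) = 183 + E*Q
(46135 + W)/(X(66, -84) - 8) = (46135 - 630)/((183 - 84*66) - 8) = 45505/((183 - 5544) - 8) = 45505/(-5361 - 8) = 45505/(-5369) = 45505*(-1/5369) = -45505/5369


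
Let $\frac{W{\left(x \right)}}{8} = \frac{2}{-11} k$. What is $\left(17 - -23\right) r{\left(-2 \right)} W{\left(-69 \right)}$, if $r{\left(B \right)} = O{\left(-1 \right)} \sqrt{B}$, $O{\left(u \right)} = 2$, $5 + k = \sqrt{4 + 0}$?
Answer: $\frac{3840 i \sqrt{2}}{11} \approx 493.69 i$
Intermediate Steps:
$k = -3$ ($k = -5 + \sqrt{4 + 0} = -5 + \sqrt{4} = -5 + 2 = -3$)
$r{\left(B \right)} = 2 \sqrt{B}$
$W{\left(x \right)} = \frac{48}{11}$ ($W{\left(x \right)} = 8 \frac{2}{-11} \left(-3\right) = 8 \cdot 2 \left(- \frac{1}{11}\right) \left(-3\right) = 8 \left(\left(- \frac{2}{11}\right) \left(-3\right)\right) = 8 \cdot \frac{6}{11} = \frac{48}{11}$)
$\left(17 - -23\right) r{\left(-2 \right)} W{\left(-69 \right)} = \left(17 - -23\right) 2 \sqrt{-2} \cdot \frac{48}{11} = \left(17 + 23\right) 2 i \sqrt{2} \cdot \frac{48}{11} = 40 \cdot 2 i \sqrt{2} \cdot \frac{48}{11} = 80 i \sqrt{2} \cdot \frac{48}{11} = \frac{3840 i \sqrt{2}}{11}$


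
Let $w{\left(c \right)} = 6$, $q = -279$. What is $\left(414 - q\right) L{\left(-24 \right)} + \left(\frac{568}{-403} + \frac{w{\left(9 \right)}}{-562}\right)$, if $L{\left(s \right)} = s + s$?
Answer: $- \frac{3767075969}{113243} \approx -33265.0$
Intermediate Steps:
$L{\left(s \right)} = 2 s$
$\left(414 - q\right) L{\left(-24 \right)} + \left(\frac{568}{-403} + \frac{w{\left(9 \right)}}{-562}\right) = \left(414 - -279\right) 2 \left(-24\right) + \left(\frac{568}{-403} + \frac{6}{-562}\right) = \left(414 + 279\right) \left(-48\right) + \left(568 \left(- \frac{1}{403}\right) + 6 \left(- \frac{1}{562}\right)\right) = 693 \left(-48\right) - \frac{160817}{113243} = -33264 - \frac{160817}{113243} = - \frac{3767075969}{113243}$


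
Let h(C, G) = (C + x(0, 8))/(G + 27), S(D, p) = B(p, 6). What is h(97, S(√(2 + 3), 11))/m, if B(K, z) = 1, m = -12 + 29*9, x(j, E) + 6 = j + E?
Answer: 33/2324 ≈ 0.014200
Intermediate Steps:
x(j, E) = -6 + E + j (x(j, E) = -6 + (j + E) = -6 + (E + j) = -6 + E + j)
m = 249 (m = -12 + 261 = 249)
S(D, p) = 1
h(C, G) = (2 + C)/(27 + G) (h(C, G) = (C + (-6 + 8 + 0))/(G + 27) = (C + 2)/(27 + G) = (2 + C)/(27 + G))
h(97, S(√(2 + 3), 11))/m = ((2 + 97)/(27 + 1))/249 = (99/28)*(1/249) = 33/2324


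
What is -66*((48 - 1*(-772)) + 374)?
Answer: -78804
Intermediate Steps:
-66*((48 - 1*(-772)) + 374) = -66*((48 + 772) + 374) = -66*(820 + 374) = -66*1194 = -78804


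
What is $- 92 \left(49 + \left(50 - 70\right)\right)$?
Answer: $-2668$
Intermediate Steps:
$- 92 \left(49 + \left(50 - 70\right)\right) = - 92 \left(49 - 20\right) = \left(-92\right) 29 = -2668$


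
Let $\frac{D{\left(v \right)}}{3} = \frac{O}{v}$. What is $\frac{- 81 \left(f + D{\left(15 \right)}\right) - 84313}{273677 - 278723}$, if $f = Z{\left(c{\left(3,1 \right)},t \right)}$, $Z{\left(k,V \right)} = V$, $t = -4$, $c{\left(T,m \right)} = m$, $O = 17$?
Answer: $\frac{210661}{12615} \approx 16.699$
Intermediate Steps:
$D{\left(v \right)} = \frac{51}{v}$ ($D{\left(v \right)} = 3 \frac{17}{v} = \frac{51}{v}$)
$f = -4$
$\frac{- 81 \left(f + D{\left(15 \right)}\right) - 84313}{273677 - 278723} = \frac{- 81 \left(-4 + \frac{51}{15}\right) - 84313}{273677 - 278723} = \frac{- 81 \left(-4 + 51 \cdot \frac{1}{15}\right) - 84313}{-5046} = \left(- 81 \left(-4 + \frac{17}{5}\right) - 84313\right) \left(- \frac{1}{5046}\right) = \left(\left(-81\right) \left(- \frac{3}{5}\right) - 84313\right) \left(- \frac{1}{5046}\right) = \left(\frac{243}{5} - 84313\right) \left(- \frac{1}{5046}\right) = \left(- \frac{421322}{5}\right) \left(- \frac{1}{5046}\right) = \frac{210661}{12615}$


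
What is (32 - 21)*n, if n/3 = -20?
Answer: -660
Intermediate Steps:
n = -60 (n = 3*(-20) = -60)
(32 - 21)*n = (32 - 21)*(-60) = 11*(-60) = -660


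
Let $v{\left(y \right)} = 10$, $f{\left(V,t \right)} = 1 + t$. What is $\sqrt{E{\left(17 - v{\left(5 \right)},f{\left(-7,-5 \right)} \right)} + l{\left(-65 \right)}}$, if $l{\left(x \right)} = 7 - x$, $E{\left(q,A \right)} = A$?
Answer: $2 \sqrt{17} \approx 8.2462$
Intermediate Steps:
$\sqrt{E{\left(17 - v{\left(5 \right)},f{\left(-7,-5 \right)} \right)} + l{\left(-65 \right)}} = \sqrt{\left(1 - 5\right) + \left(7 - -65\right)} = \sqrt{-4 + \left(7 + 65\right)} = \sqrt{-4 + 72} = \sqrt{68} = 2 \sqrt{17}$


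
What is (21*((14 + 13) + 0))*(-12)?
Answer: -6804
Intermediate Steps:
(21*((14 + 13) + 0))*(-12) = (21*(27 + 0))*(-12) = (21*27)*(-12) = 567*(-12) = -6804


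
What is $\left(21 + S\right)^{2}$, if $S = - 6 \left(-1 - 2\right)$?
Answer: $1521$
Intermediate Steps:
$S = 18$ ($S = \left(-6\right) \left(-3\right) = 18$)
$\left(21 + S\right)^{2} = \left(21 + 18\right)^{2} = 39^{2} = 1521$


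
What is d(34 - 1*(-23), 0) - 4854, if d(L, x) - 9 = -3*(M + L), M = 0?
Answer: -5016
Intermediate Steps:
d(L, x) = 9 - 3*L (d(L, x) = 9 - 3*(0 + L) = 9 - 3*L)
d(34 - 1*(-23), 0) - 4854 = (9 - 3*(34 - 1*(-23))) - 4854 = (9 - 3*(34 + 23)) - 4854 = (9 - 3*57) - 4854 = (9 - 171) - 4854 = -162 - 4854 = -5016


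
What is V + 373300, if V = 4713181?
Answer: 5086481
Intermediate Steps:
V + 373300 = 4713181 + 373300 = 5086481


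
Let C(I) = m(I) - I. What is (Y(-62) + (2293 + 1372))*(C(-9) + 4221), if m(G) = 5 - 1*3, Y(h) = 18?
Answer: 15586456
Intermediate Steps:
m(G) = 2 (m(G) = 5 - 3 = 2)
C(I) = 2 - I
(Y(-62) + (2293 + 1372))*(C(-9) + 4221) = (18 + (2293 + 1372))*((2 - 1*(-9)) + 4221) = (18 + 3665)*((2 + 9) + 4221) = 3683*(11 + 4221) = 3683*4232 = 15586456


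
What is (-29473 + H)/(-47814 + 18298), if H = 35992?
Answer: -6519/29516 ≈ -0.22086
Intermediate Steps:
(-29473 + H)/(-47814 + 18298) = (-29473 + 35992)/(-47814 + 18298) = 6519/(-29516) = 6519*(-1/29516) = -6519/29516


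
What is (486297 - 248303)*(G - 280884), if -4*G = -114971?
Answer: -120016209305/2 ≈ -6.0008e+10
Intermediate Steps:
G = 114971/4 (G = -¼*(-114971) = 114971/4 ≈ 28743.)
(486297 - 248303)*(G - 280884) = (486297 - 248303)*(114971/4 - 280884) = 237994*(-1008565/4) = -120016209305/2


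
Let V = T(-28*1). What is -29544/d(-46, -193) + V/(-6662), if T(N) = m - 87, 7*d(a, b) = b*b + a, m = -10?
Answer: -458048735/82615462 ≈ -5.5443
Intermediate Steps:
d(a, b) = a/7 + b²/7 (d(a, b) = (b*b + a)/7 = (b² + a)/7 = (a + b²)/7 = a/7 + b²/7)
T(N) = -97 (T(N) = -10 - 87 = -97)
V = -97
-29544/d(-46, -193) + V/(-6662) = -29544/((⅐)*(-46) + (⅐)*(-193)²) - 97/(-6662) = -29544/(-46/7 + (⅐)*37249) - 97*(-1/6662) = -29544/(-46/7 + 37249/7) + 97/6662 = -29544/37203/7 + 97/6662 = -29544*7/37203 + 97/6662 = -68936/12401 + 97/6662 = -458048735/82615462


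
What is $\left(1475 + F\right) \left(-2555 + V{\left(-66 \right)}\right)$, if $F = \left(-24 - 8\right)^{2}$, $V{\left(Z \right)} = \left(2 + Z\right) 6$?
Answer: $-7344561$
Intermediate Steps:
$V{\left(Z \right)} = 12 + 6 Z$
$F = 1024$ ($F = \left(-32\right)^{2} = 1024$)
$\left(1475 + F\right) \left(-2555 + V{\left(-66 \right)}\right) = \left(1475 + 1024\right) \left(-2555 + \left(12 + 6 \left(-66\right)\right)\right) = 2499 \left(-2555 + \left(12 - 396\right)\right) = 2499 \left(-2555 - 384\right) = 2499 \left(-2939\right) = -7344561$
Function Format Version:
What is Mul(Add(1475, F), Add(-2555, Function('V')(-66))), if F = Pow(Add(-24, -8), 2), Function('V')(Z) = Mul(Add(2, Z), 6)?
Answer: -7344561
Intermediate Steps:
Function('V')(Z) = Add(12, Mul(6, Z))
F = 1024 (F = Pow(-32, 2) = 1024)
Mul(Add(1475, F), Add(-2555, Function('V')(-66))) = Mul(Add(1475, 1024), Add(-2555, Add(12, Mul(6, -66)))) = Mul(2499, Add(-2555, Add(12, -396))) = Mul(2499, Add(-2555, -384)) = Mul(2499, -2939) = -7344561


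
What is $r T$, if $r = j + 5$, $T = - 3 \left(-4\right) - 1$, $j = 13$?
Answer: $198$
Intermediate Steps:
$T = 11$ ($T = \left(-1\right) \left(-12\right) - 1 = 12 - 1 = 11$)
$r = 18$ ($r = 13 + 5 = 18$)
$r T = 18 \cdot 11 = 198$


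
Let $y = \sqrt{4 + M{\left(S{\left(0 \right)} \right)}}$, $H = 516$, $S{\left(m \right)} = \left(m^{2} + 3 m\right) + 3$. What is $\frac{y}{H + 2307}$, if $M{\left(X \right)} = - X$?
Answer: $\frac{1}{2823} \approx 0.00035423$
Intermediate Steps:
$S{\left(m \right)} = 3 + m^{2} + 3 m$
$y = 1$ ($y = \sqrt{4 - \left(3 + 0^{2} + 3 \cdot 0\right)} = \sqrt{4 - \left(3 + 0 + 0\right)} = \sqrt{4 - 3} = \sqrt{1} = 1$)
$\frac{y}{H + 2307} = \frac{1}{516 + 2307} \cdot 1 = \frac{1}{2823} \cdot 1 = \frac{1}{2823}$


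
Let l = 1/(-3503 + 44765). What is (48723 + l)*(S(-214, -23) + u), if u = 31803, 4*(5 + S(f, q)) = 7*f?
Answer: 42116046137223/27508 ≈ 1.5310e+9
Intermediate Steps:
S(f, q) = -5 + 7*f/4 (S(f, q) = -5 + (7*f)/4 = -5 + 7*f/4)
l = 1/41262 ≈ 2.4235e-5
(48723 + l)*(S(-214, -23) + u) = (48723 + 1/41262)*((-5 + (7/4)*(-214)) + 31803) = 2010408427*((-5 - 749/2) + 31803)/41262 = 2010408427*(-759/2 + 31803)/41262 = (2010408427/41262)*(62847/2) = 42116046137223/27508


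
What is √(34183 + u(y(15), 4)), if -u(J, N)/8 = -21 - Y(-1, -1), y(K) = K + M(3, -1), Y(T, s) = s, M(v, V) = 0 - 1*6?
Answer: √34343 ≈ 185.32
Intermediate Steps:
M(v, V) = -6 (M(v, V) = 0 - 6 = -6)
y(K) = -6 + K (y(K) = K - 6 = -6 + K)
u(J, N) = 160 (u(J, N) = -8*(-21 - 1*(-1)) = -8*(-21 + 1) = -8*(-20) = 160)
√(34183 + u(y(15), 4)) = √(34183 + 160) = √34343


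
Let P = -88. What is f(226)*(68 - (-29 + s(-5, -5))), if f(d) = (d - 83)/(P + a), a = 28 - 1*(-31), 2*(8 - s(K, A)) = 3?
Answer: -25883/58 ≈ -446.26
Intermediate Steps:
s(K, A) = 13/2 (s(K, A) = 8 - ½*3 = 8 - 3/2 = 13/2)
a = 59 (a = 28 + 31 = 59)
f(d) = 83/29 - d/29 (f(d) = (d - 83)/(-88 + 59) = (-83 + d)/(-29) = (-83 + d)*(-1/29) = 83/29 - d/29)
f(226)*(68 - (-29 + s(-5, -5))) = (83/29 - 1/29*226)*(68 - (-29 + 13/2)) = (83/29 - 226/29)*(68 - 1*(-45/2)) = -143*(68 + 45/2)/29 = -143/29*181/2 = -25883/58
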